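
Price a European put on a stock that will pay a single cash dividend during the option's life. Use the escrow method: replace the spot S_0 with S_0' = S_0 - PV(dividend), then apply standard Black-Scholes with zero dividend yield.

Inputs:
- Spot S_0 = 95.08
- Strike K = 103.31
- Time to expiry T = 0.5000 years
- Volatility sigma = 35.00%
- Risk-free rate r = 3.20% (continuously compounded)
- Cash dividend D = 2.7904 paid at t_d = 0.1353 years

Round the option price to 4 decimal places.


PV(D) = D * exp(-r * t_d) = 2.7904 * 0.99567976 = 2.77834480
S_0' = S_0 - PV(D) = 95.0800 - 2.77834480 = 92.30165520
d1 = (ln(S_0'/K) + (r + sigma^2/2)*T) / (sigma*sqrt(T)) = -0.26687060
d2 = d1 - sigma*sqrt(T) = -0.51435797
exp(-rT) = 0.98412732
N(-d1) = 0.60521560; N(-d2) = 0.69649913
P = K * exp(-rT) * N(-d2) - S_0' * N(-d1) = 103.3100 * 0.98412732 * 0.69649913 - 92.30165520 * 0.60521560 = 14.9508

Answer: Price = 14.9508


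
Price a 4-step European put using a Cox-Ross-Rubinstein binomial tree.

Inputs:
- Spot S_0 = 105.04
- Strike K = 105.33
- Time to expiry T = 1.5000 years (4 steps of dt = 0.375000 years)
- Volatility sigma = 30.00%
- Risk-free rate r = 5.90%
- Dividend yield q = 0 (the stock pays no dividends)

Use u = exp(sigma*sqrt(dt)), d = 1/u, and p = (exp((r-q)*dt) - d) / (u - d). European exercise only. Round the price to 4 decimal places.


dt = T/N = 0.375000
u = exp(sigma*sqrt(dt)) = 1.201669; d = 1/u = 0.832176
p = (exp((r-q)*dt) - d) / (u - d) = 0.514747
Discount per step: exp(-r*dt) = 0.978118
Stock lattice S(k, i) with i counting down-moves:
  k=0: S(0,0) = 105.0400
  k=1: S(1,0) = 126.2234; S(1,1) = 87.4117
  k=2: S(2,0) = 151.6787; S(2,1) = 105.0400; S(2,2) = 72.7419
  k=3: S(3,0) = 182.2677; S(3,1) = 126.2234; S(3,2) = 87.4117; S(3,3) = 60.5341
  k=4: S(4,0) = 219.0255; S(4,1) = 151.6787; S(4,2) = 105.0400; S(4,3) = 72.7419; S(4,4) = 50.3750
Terminal payoffs V(N, i) = max(K - S_T, 0):
  V(4,0) = 0.000000; V(4,1) = 0.000000; V(4,2) = 0.290000; V(4,3) = 32.588085; V(4,4) = 54.955036
Backward induction: V(k, i) = exp(-r*dt) * [p * V(k+1, i) + (1-p) * V(k+1, i+1)].
  V(3,0) = exp(-r*dt) * [p*0.000000 + (1-p)*0.000000] = 0.000000
  V(3,1) = exp(-r*dt) * [p*0.000000 + (1-p)*0.290000] = 0.137644
  V(3,2) = exp(-r*dt) * [p*0.290000 + (1-p)*32.588085] = 15.613434
  V(3,3) = exp(-r*dt) * [p*32.588085 + (1-p)*54.955036] = 42.491114
  V(2,0) = exp(-r*dt) * [p*0.000000 + (1-p)*0.137644] = 0.065331
  V(2,1) = exp(-r*dt) * [p*0.137644 + (1-p)*15.613434] = 7.479973
  V(2,2) = exp(-r*dt) * [p*15.613434 + (1-p)*42.491114] = 28.028849
  V(1,0) = exp(-r*dt) * [p*0.065331 + (1-p)*7.479973] = 3.583145
  V(1,1) = exp(-r*dt) * [p*7.479973 + (1-p)*28.028849] = 17.069498
  V(0,0) = exp(-r*dt) * [p*3.583145 + (1-p)*17.069498] = 9.905824

Answer: Price = V(0,0) = 9.9058


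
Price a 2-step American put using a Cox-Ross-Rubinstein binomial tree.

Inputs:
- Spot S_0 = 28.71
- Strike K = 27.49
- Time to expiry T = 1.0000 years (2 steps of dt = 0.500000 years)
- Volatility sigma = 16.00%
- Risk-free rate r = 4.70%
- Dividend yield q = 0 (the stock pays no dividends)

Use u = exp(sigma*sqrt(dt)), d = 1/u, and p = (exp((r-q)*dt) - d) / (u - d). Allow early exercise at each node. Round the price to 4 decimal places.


Answer: Price = V(0,0) = 0.7857

Derivation:
dt = T/N = 0.500000
u = exp(sigma*sqrt(dt)) = 1.119785; d = 1/u = 0.893028
p = (exp((r-q)*dt) - d) / (u - d) = 0.576608
Discount per step: exp(-r*dt) = 0.976774
Stock lattice S(k, i) with i counting down-moves:
  k=0: S(0,0) = 28.7100
  k=1: S(1,0) = 32.1490; S(1,1) = 25.6388
  k=2: S(2,0) = 36.0000; S(2,1) = 28.7100; S(2,2) = 22.8962
Terminal payoffs V(N, i) = max(K - S_T, 0):
  V(2,0) = 0.000000; V(2,1) = 0.000000; V(2,2) = 4.593792
Backward induction: V(k, i) = exp(-r*dt) * [p * V(k+1, i) + (1-p) * V(k+1, i+1)]; then take max(V_cont, immediate exercise) for American.
  V(1,0) = exp(-r*dt) * [p*0.000000 + (1-p)*0.000000] = 0.000000; exercise = 0.000000; V(1,0) = max -> 0.000000
  V(1,1) = exp(-r*dt) * [p*0.000000 + (1-p)*4.593792] = 1.899799; exercise = 1.851159; V(1,1) = max -> 1.899799
  V(0,0) = exp(-r*dt) * [p*0.000000 + (1-p)*1.899799] = 0.785677; exercise = 0.000000; V(0,0) = max -> 0.785677


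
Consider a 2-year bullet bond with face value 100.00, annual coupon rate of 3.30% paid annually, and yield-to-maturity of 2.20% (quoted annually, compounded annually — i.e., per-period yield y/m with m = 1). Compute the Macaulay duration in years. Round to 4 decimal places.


Coupon per period c = face * coupon_rate / m = 3.300000
Periods per year m = 1; per-period yield y/m = 0.022000
Number of cashflows N = 2
Cashflows (t years, CF_t, discount factor 1/(1+y/m)^(m*t), PV):
  t = 1.0000: CF_t = 3.300000, DF = 0.978474, PV = 3.228963
  t = 2.0000: CF_t = 103.300000, DF = 0.957411, PV = 98.900510
Price P = sum_t PV_t = 102.129473
Macaulay numerator sum_t t * PV_t:
  t * PV_t at t = 1.0000: 3.228963
  t * PV_t at t = 2.0000: 197.801019
Macaulay duration D = (sum_t t * PV_t) / P = 201.029982 / 102.129473 = 1.968384

Answer: Macaulay duration = 1.9684 years


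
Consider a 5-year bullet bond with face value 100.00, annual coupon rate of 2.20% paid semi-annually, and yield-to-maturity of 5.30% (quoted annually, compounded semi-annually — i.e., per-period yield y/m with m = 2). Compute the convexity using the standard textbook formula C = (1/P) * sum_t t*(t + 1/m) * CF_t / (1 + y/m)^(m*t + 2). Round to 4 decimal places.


Answer: Convexity = 24.3026

Derivation:
Coupon per period c = face * coupon_rate / m = 1.100000
Periods per year m = 2; per-period yield y/m = 0.026500
Number of cashflows N = 10
Cashflows (t years, CF_t, discount factor 1/(1+y/m)^(m*t), PV):
  t = 0.5000: CF_t = 1.100000, DF = 0.974184, PV = 1.071603
  t = 1.0000: CF_t = 1.100000, DF = 0.949035, PV = 1.043938
  t = 1.5000: CF_t = 1.100000, DF = 0.924535, PV = 1.016988
  t = 2.0000: CF_t = 1.100000, DF = 0.900667, PV = 0.990734
  t = 2.5000: CF_t = 1.100000, DF = 0.877415, PV = 0.965157
  t = 3.0000: CF_t = 1.100000, DF = 0.854764, PV = 0.940241
  t = 3.5000: CF_t = 1.100000, DF = 0.832698, PV = 0.915967
  t = 4.0000: CF_t = 1.100000, DF = 0.811201, PV = 0.892321
  t = 4.5000: CF_t = 1.100000, DF = 0.790259, PV = 0.869285
  t = 5.0000: CF_t = 101.100000, DF = 0.769858, PV = 77.832614
Price P = sum_t PV_t = 86.538847
Convexity numerator sum_t t*(t + 1/m) * CF_t / (1+y/m)^(m*t + 2):
  t = 0.5000: term = 0.508494
  t = 1.0000: term = 1.486100
  t = 1.5000: term = 2.895471
  t = 2.0000: term = 4.701203
  t = 2.5000: term = 6.869755
  t = 3.0000: term = 9.369369
  t = 3.5000: term = 12.169988
  t = 4.0000: term = 15.243183
  t = 4.5000: term = 18.562083
  t = 5.0000: term = 2031.310928
Convexity = (1/P) * sum = 2103.116574 / 86.538847 = 24.302572


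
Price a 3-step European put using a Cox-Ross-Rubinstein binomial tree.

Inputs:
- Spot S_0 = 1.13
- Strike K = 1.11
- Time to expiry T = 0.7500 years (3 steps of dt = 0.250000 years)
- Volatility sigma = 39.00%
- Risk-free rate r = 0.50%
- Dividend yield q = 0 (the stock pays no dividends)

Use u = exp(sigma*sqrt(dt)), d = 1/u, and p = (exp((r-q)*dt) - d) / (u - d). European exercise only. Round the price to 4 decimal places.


Answer: Price = V(0,0) = 0.1505

Derivation:
dt = T/N = 0.250000
u = exp(sigma*sqrt(dt)) = 1.215311; d = 1/u = 0.822835
p = (exp((r-q)*dt) - d) / (u - d) = 0.454591
Discount per step: exp(-r*dt) = 0.998751
Stock lattice S(k, i) with i counting down-moves:
  k=0: S(0,0) = 1.1300
  k=1: S(1,0) = 1.3733; S(1,1) = 0.9298
  k=2: S(2,0) = 1.6690; S(2,1) = 1.1300; S(2,2) = 0.7651
  k=3: S(3,0) = 2.0283; S(3,1) = 1.3733; S(3,2) = 0.9298; S(3,3) = 0.6295
Terminal payoffs V(N, i) = max(K - S_T, 0):
  V(3,0) = 0.000000; V(3,1) = 0.000000; V(3,2) = 0.180197; V(3,3) = 0.480470
Backward induction: V(k, i) = exp(-r*dt) * [p * V(k+1, i) + (1-p) * V(k+1, i+1)].
  V(2,0) = exp(-r*dt) * [p*0.000000 + (1-p)*0.000000] = 0.000000
  V(2,1) = exp(-r*dt) * [p*0.000000 + (1-p)*0.180197] = 0.098158
  V(2,2) = exp(-r*dt) * [p*0.180197 + (1-p)*0.480470] = 0.343539
  V(1,0) = exp(-r*dt) * [p*0.000000 + (1-p)*0.098158] = 0.053470
  V(1,1) = exp(-r*dt) * [p*0.098158 + (1-p)*0.343539] = 0.231701
  V(0,0) = exp(-r*dt) * [p*0.053470 + (1-p)*0.231701] = 0.150491


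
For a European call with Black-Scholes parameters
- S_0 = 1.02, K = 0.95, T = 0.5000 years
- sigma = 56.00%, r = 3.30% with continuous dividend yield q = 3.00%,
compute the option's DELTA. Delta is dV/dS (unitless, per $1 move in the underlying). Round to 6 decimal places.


Answer: Delta = 0.638863

Derivation:
d1 = 0.3813222863; d2 = -0.0146575112
phi(d1) = 0.3709671087; exp(-qT) = 0.9851119396; exp(-rT) = 0.9836353794
N(d1) = 0.6485179407
Delta = exp(-qT) * N(d1) = 0.9851119396 * 0.6485179407 = 0.638863


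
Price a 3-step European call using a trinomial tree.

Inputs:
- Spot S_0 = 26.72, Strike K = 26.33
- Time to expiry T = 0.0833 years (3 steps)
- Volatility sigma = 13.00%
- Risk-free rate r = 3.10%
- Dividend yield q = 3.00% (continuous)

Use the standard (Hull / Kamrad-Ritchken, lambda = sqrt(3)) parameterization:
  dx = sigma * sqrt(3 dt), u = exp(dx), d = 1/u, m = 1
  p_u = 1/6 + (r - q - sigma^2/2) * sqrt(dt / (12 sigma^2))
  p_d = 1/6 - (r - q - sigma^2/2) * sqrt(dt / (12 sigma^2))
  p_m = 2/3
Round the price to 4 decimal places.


dt = T/N = 0.027767; dx = sigma*sqrt(3*dt) = 0.037520
u = exp(dx) = 1.038233; d = 1/u = 0.963175
p_u = 0.163910, p_m = 0.666667, p_d = 0.169423
Discount per step: exp(-r*dt) = 0.999140
Stock lattice S(k, j) with j the centered position index:
  k=0: S(0,+0) = 26.7200
  k=1: S(1,-1) = 25.7360; S(1,+0) = 26.7200; S(1,+1) = 27.7416
  k=2: S(2,-2) = 24.7883; S(2,-1) = 25.7360; S(2,+0) = 26.7200; S(2,+1) = 27.7416; S(2,+2) = 28.8022
  k=3: S(3,-3) = 23.8755; S(3,-2) = 24.7883; S(3,-1) = 25.7360; S(3,+0) = 26.7200; S(3,+1) = 27.7416; S(3,+2) = 28.8022; S(3,+3) = 29.9034
Terminal payoffs V(N, j) = max(S_T - K, 0):
  V(3,-3) = 0.000000; V(3,-2) = 0.000000; V(3,-1) = 0.000000; V(3,+0) = 0.390000; V(3,+1) = 1.411587; V(3,+2) = 2.472232; V(3,+3) = 3.573428
Backward induction: V(k, j) = exp(-r*dt) * [p_u * V(k+1, j+1) + p_m * V(k+1, j) + p_d * V(k+1, j-1)]
  V(2,-2) = exp(-r*dt) * [p_u*0.000000 + p_m*0.000000 + p_d*0.000000] = 0.000000
  V(2,-1) = exp(-r*dt) * [p_u*0.390000 + p_m*0.000000 + p_d*0.000000] = 0.063870
  V(2,+0) = exp(-r*dt) * [p_u*1.411587 + p_m*0.390000 + p_d*0.000000] = 0.490950
  V(2,+1) = exp(-r*dt) * [p_u*2.472232 + p_m*1.411587 + p_d*0.390000] = 1.411141
  V(2,+2) = exp(-r*dt) * [p_u*3.573428 + p_m*2.472232 + p_d*1.411587] = 2.470903
  V(1,-1) = exp(-r*dt) * [p_u*0.490950 + p_m*0.063870 + p_d*0.000000] = 0.122946
  V(1,+0) = exp(-r*dt) * [p_u*1.411141 + p_m*0.490950 + p_d*0.063870] = 0.568932
  V(1,+1) = exp(-r*dt) * [p_u*2.470903 + p_m*1.411141 + p_d*0.490950] = 1.427715
  V(0,+0) = exp(-r*dt) * [p_u*1.427715 + p_m*0.568932 + p_d*0.122946] = 0.633589

Answer: Price = V(0,0) = 0.6336


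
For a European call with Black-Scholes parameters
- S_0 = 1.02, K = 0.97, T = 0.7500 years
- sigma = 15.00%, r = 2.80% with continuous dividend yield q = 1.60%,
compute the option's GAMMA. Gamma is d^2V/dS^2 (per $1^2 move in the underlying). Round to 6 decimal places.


d1 = 0.5211497221; d2 = 0.3912459116
phi(d1) = 0.3482839967; exp(-qT) = 0.9880717129; exp(-rT) = 0.9792189646
Gamma = exp(-qT) * phi(d1) / (S * sigma * sqrt(T)) = 0.9880717129 * 0.3482839967 / (1.0200 * 0.1500 * 0.8660254038) = 2.597167

Answer: Gamma = 2.597167


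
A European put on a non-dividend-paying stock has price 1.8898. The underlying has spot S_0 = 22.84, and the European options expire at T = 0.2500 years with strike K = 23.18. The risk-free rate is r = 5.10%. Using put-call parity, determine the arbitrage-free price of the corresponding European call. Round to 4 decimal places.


Answer: Call price = 1.8435

Derivation:
Put-call parity: C - P = S_0 * exp(-qT) - K * exp(-rT).
S_0 * exp(-qT) = 22.8400 * 1.00000000 = 22.84000000
K * exp(-rT) = 23.1800 * 0.98733094 = 22.88633112
C = P + S*exp(-qT) - K*exp(-rT)
C = 1.8898 + 22.84000000 - 22.88633112 = 1.8435


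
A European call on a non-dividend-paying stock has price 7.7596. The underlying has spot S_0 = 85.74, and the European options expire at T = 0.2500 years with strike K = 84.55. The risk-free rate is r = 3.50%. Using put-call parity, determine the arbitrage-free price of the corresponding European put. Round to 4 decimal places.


Put-call parity: C - P = S_0 * exp(-qT) - K * exp(-rT).
S_0 * exp(-qT) = 85.7400 * 1.00000000 = 85.74000000
K * exp(-rT) = 84.5500 * 0.99128817 = 83.81341476
P = C - S*exp(-qT) + K*exp(-rT)
P = 7.7596 - 85.74000000 + 83.81341476 = 5.8330

Answer: Put price = 5.8330


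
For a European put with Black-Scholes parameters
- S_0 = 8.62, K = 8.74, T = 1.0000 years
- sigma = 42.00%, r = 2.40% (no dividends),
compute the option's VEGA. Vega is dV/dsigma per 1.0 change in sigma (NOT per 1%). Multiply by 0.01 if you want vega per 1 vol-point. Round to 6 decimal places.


d1 = 0.2342259405; d2 = -0.1857740595
phi(d1) = 0.3881476662; exp(-qT) = 1.0000000000; exp(-rT) = 0.9762857098
Vega = S * exp(-qT) * phi(d1) * sqrt(T) = 8.6200 * 1.0000000000 * 0.3881476662 * 1.0000000000 = 3.345833

Answer: Vega = 3.345833


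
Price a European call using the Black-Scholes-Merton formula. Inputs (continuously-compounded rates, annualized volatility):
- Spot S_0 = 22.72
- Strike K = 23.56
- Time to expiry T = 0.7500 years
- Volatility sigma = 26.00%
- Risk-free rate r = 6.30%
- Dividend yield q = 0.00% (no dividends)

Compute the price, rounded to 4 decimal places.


d1 = (ln(S/K) + (r - q + 0.5*sigma^2) * T) / (sigma * sqrt(T)) = 0.16119280
d2 = d1 - sigma * sqrt(T) = -0.06397381
exp(-rT) = 0.95384891; exp(-qT) = 1.00000000
C = S_0 * exp(-qT) * N(d1) - K * exp(-rT) * N(d2)
N(d1) = 0.56402922; N(d2) = 0.47449554
C = 22.7200 * 1.00000000 * 0.56402922 - 23.5600 * 0.95384891 * 0.47449554 = 2.1516

Answer: Price = 2.1516


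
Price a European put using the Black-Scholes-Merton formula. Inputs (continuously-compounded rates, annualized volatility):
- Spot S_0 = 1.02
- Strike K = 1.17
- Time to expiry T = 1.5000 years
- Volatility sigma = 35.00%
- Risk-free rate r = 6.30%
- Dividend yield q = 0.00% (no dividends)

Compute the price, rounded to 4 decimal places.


Answer: Price = 0.2000

Derivation:
d1 = (ln(S/K) + (r - q + 0.5*sigma^2) * T) / (sigma * sqrt(T)) = 0.11471515
d2 = d1 - sigma * sqrt(T) = -0.31394555
exp(-rT) = 0.90982773; exp(-qT) = 1.00000000
P = K * exp(-rT) * N(-d2) - S_0 * exp(-qT) * N(-d1)
N(-d1) = 0.45433545; N(-d2) = 0.62321880
P = 1.1700 * 0.90982773 * 0.62321880 - 1.0200 * 1.00000000 * 0.45433545 = 0.2000


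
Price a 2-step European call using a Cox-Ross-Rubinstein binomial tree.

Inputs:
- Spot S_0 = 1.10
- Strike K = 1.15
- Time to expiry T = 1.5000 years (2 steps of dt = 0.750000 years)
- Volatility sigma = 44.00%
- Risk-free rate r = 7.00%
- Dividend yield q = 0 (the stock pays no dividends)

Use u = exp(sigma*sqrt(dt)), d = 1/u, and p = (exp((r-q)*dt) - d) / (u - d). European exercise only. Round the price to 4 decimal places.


dt = T/N = 0.750000
u = exp(sigma*sqrt(dt)) = 1.463823; d = 1/u = 0.683143
p = (exp((r-q)*dt) - d) / (u - d) = 0.474919
Discount per step: exp(-r*dt) = 0.948854
Stock lattice S(k, i) with i counting down-moves:
  k=0: S(0,0) = 1.1000
  k=1: S(1,0) = 1.6102; S(1,1) = 0.7515
  k=2: S(2,0) = 2.3571; S(2,1) = 1.1000; S(2,2) = 0.5134
Terminal payoffs V(N, i) = max(S_T - K, 0):
  V(2,0) = 1.207054; V(2,1) = 0.000000; V(2,2) = 0.000000
Backward induction: V(k, i) = exp(-r*dt) * [p * V(k+1, i) + (1-p) * V(k+1, i+1)].
  V(1,0) = exp(-r*dt) * [p*1.207054 + (1-p)*0.000000] = 0.543934
  V(1,1) = exp(-r*dt) * [p*0.000000 + (1-p)*0.000000] = 0.000000
  V(0,0) = exp(-r*dt) * [p*0.543934 + (1-p)*0.000000] = 0.245112

Answer: Price = V(0,0) = 0.2451


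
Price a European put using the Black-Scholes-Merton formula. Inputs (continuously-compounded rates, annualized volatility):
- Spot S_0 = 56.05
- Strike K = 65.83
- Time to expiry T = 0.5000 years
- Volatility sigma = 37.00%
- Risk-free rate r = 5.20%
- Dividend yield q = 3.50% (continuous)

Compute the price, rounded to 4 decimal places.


Answer: Price = 11.7500

Derivation:
d1 = (ln(S/K) + (r - q + 0.5*sigma^2) * T) / (sigma * sqrt(T)) = -0.45142657
d2 = d1 - sigma * sqrt(T) = -0.71305608
exp(-rT) = 0.97433509; exp(-qT) = 0.98265224
P = K * exp(-rT) * N(-d2) - S_0 * exp(-qT) * N(-d1)
N(-d1) = 0.67415893; N(-d2) = 0.76209447
P = 65.8300 * 0.97433509 * 0.76209447 - 56.0500 * 0.98265224 * 0.67415893 = 11.7500


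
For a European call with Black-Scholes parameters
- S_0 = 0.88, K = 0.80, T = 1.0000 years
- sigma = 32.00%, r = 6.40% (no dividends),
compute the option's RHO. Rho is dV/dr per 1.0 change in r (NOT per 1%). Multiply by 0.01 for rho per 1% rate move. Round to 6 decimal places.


d1 = 0.6578443119; d2 = 0.3378443119
phi(d1) = 0.3213198924; exp(-qT) = 1.0000000000; exp(-rT) = 0.9380049995
N(d2) = 0.6322597424
Rho = K*T*exp(-rT)*N(d2) = 0.8000 * 1.0000 * 0.9380049995 * 0.6322597424 = 0.474450

Answer: Rho = 0.474450


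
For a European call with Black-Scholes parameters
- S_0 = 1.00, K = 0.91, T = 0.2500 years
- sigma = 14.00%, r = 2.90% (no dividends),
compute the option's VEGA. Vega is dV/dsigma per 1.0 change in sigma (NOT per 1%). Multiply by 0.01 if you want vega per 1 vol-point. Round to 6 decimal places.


Answer: Vega = 0.066140

Derivation:
d1 = 1.4858668496; d2 = 1.4158668496
phi(d1) = 0.1322794326; exp(-qT) = 1.0000000000; exp(-rT) = 0.9927762179
Vega = S * exp(-qT) * phi(d1) * sqrt(T) = 1.0000 * 1.0000000000 * 0.1322794326 * 0.5000000000 = 0.066140


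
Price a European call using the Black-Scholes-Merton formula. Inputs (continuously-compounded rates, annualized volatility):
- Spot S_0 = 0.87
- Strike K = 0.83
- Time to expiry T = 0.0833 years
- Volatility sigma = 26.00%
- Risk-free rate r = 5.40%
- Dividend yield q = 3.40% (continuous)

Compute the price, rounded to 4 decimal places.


d1 = (ln(S/K) + (r - q + 0.5*sigma^2) * T) / (sigma * sqrt(T)) = 0.68694952
d2 = d1 - sigma * sqrt(T) = 0.61190900
exp(-rT) = 0.99551190; exp(-qT) = 0.99717181
C = S_0 * exp(-qT) * N(d1) - K * exp(-rT) * N(d2)
N(d1) = 0.75394273; N(d2) = 0.72970102
C = 0.8700 * 0.99717181 * 0.75394273 - 0.8300 * 0.99551190 * 0.72970102 = 0.0511

Answer: Price = 0.0511


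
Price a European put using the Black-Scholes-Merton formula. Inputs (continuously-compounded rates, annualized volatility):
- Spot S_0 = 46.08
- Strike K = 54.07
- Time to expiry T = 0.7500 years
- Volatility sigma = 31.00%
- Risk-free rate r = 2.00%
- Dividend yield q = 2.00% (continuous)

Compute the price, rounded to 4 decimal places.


d1 = (ln(S/K) + (r - q + 0.5*sigma^2) * T) / (sigma * sqrt(T)) = -0.46136986
d2 = d1 - sigma * sqrt(T) = -0.72983774
exp(-rT) = 0.98511194; exp(-qT) = 0.98511194
P = K * exp(-rT) * N(-d2) - S_0 * exp(-qT) * N(-d1)
N(-d1) = 0.67773337; N(-d2) = 0.76725531
P = 54.0700 * 0.98511194 * 0.76725531 - 46.0800 * 0.98511194 * 0.67773337 = 10.1029

Answer: Price = 10.1029


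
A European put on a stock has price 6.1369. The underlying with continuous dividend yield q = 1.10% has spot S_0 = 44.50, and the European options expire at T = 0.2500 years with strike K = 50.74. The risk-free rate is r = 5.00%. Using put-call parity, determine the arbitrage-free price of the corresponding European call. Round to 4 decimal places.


Answer: Call price = 0.4050

Derivation:
Put-call parity: C - P = S_0 * exp(-qT) - K * exp(-rT).
S_0 * exp(-qT) = 44.5000 * 0.99725378 = 44.37779311
K * exp(-rT) = 50.7400 * 0.98757780 = 50.10969760
C = P + S*exp(-qT) - K*exp(-rT)
C = 6.1369 + 44.37779311 - 50.10969760 = 0.4050


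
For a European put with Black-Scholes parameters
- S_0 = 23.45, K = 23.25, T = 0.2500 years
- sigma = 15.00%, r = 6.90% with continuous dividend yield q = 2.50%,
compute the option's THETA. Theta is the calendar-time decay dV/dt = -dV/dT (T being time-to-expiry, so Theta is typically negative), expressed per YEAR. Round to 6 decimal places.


d1 = 0.2983715048; d2 = 0.2233715048
phi(d1) = 0.3815736815; exp(-qT) = 0.9937694906; exp(-rT) = 0.9828979294
Theta = -S*exp(-qT)*phi(d1)*sigma/(2*sqrt(T)) + r*K*exp(-rT)*N(-d2) - q*S*exp(-qT)*N(-d1)
N(-d1) = 0.3827098175; N(-d2) = 0.4116231900; sqrt(T) = 0.5000000000
Term 1 = -23.4500 * 0.9937694906 * 0.3815736815 * 0.1500 / (2 * 0.5000000000) = -1.3338229258
Term 2 = 0.0690 * 23.2500 * 0.9828979294 * 0.4116231900 = 0.6490532101
Term 3 = -0.0250 * 23.4500 * 0.9937694906 * 0.3827098175 = -0.2229657308
Theta = -1.3338229258 + (0.6490532101) + (-0.2229657308) = -0.907735

Answer: Theta = -0.907735


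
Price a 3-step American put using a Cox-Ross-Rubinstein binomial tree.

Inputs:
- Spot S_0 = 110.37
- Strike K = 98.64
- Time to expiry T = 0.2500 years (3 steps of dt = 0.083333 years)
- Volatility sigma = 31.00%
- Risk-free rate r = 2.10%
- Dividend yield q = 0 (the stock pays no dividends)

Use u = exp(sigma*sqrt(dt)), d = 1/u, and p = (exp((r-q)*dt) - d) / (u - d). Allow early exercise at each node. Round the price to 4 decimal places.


Answer: Price = V(0,0) = 1.9100

Derivation:
dt = T/N = 0.083333
u = exp(sigma*sqrt(dt)) = 1.093616; d = 1/u = 0.914398
p = (exp((r-q)*dt) - d) / (u - d) = 0.487416
Discount per step: exp(-r*dt) = 0.998252
Stock lattice S(k, i) with i counting down-moves:
  k=0: S(0,0) = 110.3700
  k=1: S(1,0) = 120.7024; S(1,1) = 100.9221
  k=2: S(2,0) = 132.0020; S(2,1) = 110.3700; S(2,2) = 92.2830
  k=3: S(3,0) = 144.3594; S(3,1) = 120.7024; S(3,2) = 100.9221; S(3,3) = 84.3834
Terminal payoffs V(N, i) = max(K - S_T, 0):
  V(3,0) = 0.000000; V(3,1) = 0.000000; V(3,2) = 0.000000; V(3,3) = 14.256618
Backward induction: V(k, i) = exp(-r*dt) * [p * V(k+1, i) + (1-p) * V(k+1, i+1)]; then take max(V_cont, immediate exercise) for American.
  V(2,0) = exp(-r*dt) * [p*0.000000 + (1-p)*0.000000] = 0.000000; exercise = 0.000000; V(2,0) = max -> 0.000000
  V(2,1) = exp(-r*dt) * [p*0.000000 + (1-p)*0.000000] = 0.000000; exercise = 0.000000; V(2,1) = max -> 0.000000
  V(2,2) = exp(-r*dt) * [p*0.000000 + (1-p)*14.256618] = 7.294940; exercise = 6.357016; V(2,2) = max -> 7.294940
  V(1,0) = exp(-r*dt) * [p*0.000000 + (1-p)*0.000000] = 0.000000; exercise = 0.000000; V(1,0) = max -> 0.000000
  V(1,1) = exp(-r*dt) * [p*0.000000 + (1-p)*7.294940] = 3.732733; exercise = 0.000000; V(1,1) = max -> 3.732733
  V(0,0) = exp(-r*dt) * [p*0.000000 + (1-p)*3.732733] = 1.909994; exercise = 0.000000; V(0,0) = max -> 1.909994


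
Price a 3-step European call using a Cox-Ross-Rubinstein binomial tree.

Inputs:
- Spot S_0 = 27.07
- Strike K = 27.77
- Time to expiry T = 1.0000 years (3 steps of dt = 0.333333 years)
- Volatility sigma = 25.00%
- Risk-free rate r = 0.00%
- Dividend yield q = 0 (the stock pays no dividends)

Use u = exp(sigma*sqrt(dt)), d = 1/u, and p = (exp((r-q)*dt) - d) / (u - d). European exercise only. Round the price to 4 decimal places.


Answer: Price = V(0,0) = 2.6080

Derivation:
dt = T/N = 0.333333
u = exp(sigma*sqrt(dt)) = 1.155274; d = 1/u = 0.865596
p = (exp((r-q)*dt) - d) / (u - d) = 0.463978
Discount per step: exp(-r*dt) = 1.000000
Stock lattice S(k, i) with i counting down-moves:
  k=0: S(0,0) = 27.0700
  k=1: S(1,0) = 31.2733; S(1,1) = 23.4317
  k=2: S(2,0) = 36.1292; S(2,1) = 27.0700; S(2,2) = 20.2823
  k=3: S(3,0) = 41.7391; S(3,1) = 31.2733; S(3,2) = 23.4317; S(3,3) = 17.5563
Terminal payoffs V(N, i) = max(S_T - K, 0):
  V(3,0) = 13.969119; V(3,1) = 3.503268; V(3,2) = 0.000000; V(3,3) = 0.000000
Backward induction: V(k, i) = exp(-r*dt) * [p * V(k+1, i) + (1-p) * V(k+1, i+1)].
  V(2,0) = exp(-r*dt) * [p*13.969119 + (1-p)*3.503268] = 8.359194
  V(2,1) = exp(-r*dt) * [p*3.503268 + (1-p)*0.000000] = 1.625440
  V(2,2) = exp(-r*dt) * [p*0.000000 + (1-p)*0.000000] = 0.000000
  V(1,0) = exp(-r*dt) * [p*8.359194 + (1-p)*1.625440] = 4.749754
  V(1,1) = exp(-r*dt) * [p*1.625440 + (1-p)*0.000000] = 0.754168
  V(0,0) = exp(-r*dt) * [p*4.749754 + (1-p)*0.754168] = 2.608033


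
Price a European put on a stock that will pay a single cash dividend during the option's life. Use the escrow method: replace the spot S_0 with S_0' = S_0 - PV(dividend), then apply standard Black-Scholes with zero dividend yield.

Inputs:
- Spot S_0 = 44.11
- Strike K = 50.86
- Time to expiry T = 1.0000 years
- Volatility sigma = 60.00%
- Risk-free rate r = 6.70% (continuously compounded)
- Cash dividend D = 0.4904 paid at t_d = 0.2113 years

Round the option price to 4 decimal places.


Answer: Price = 12.8291

Derivation:
PV(D) = D * exp(-r * t_d) = 0.4904 * 0.98594264 = 0.48350627
S_0' = S_0 - PV(D) = 44.1100 - 0.48350627 = 43.62649373
d1 = (ln(S_0'/K) + (r + sigma^2/2)*T) / (sigma*sqrt(T)) = 0.15597977
d2 = d1 - sigma*sqrt(T) = -0.44402023
exp(-rT) = 0.93519520
N(-d1) = 0.43802448; N(-d2) = 0.67148602
P = K * exp(-rT) * N(-d2) - S_0' * N(-d1) = 50.8600 * 0.93519520 * 0.67148602 - 43.62649373 * 0.43802448 = 12.8291


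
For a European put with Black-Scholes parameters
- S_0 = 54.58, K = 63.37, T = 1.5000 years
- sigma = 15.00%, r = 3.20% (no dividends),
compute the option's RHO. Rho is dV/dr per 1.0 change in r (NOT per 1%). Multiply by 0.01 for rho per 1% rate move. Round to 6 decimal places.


Answer: Rho = -67.045370

Derivation:
d1 = -0.4596769500; d2 = -0.6433886807
phi(d1) = 0.3589436084; exp(-qT) = 1.0000000000; exp(-rT) = 0.9531337871
N(-d2) = 0.7400140368
Rho = -K*T*exp(-rT)*N(-d2) = -63.3700 * 1.5000 * 0.9531337871 * 0.7400140368 = -67.045370


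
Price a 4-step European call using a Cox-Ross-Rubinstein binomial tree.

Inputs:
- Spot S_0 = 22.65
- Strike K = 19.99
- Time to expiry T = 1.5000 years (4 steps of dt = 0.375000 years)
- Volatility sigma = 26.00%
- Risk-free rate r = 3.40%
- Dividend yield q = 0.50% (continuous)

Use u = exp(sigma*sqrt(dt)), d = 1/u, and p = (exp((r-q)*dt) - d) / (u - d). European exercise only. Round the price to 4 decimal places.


Answer: Price = V(0,0) = 4.8358

Derivation:
dt = T/N = 0.375000
u = exp(sigma*sqrt(dt)) = 1.172592; d = 1/u = 0.852811
p = (exp((r-q)*dt) - d) / (u - d) = 0.494473
Discount per step: exp(-r*dt) = 0.987331
Stock lattice S(k, i) with i counting down-moves:
  k=0: S(0,0) = 22.6500
  k=1: S(1,0) = 26.5592; S(1,1) = 19.3162
  k=2: S(2,0) = 31.1431; S(2,1) = 22.6500; S(2,2) = 16.4731
  k=3: S(3,0) = 36.5182; S(3,1) = 26.5592; S(3,2) = 19.3162; S(3,3) = 14.0484
  k=4: S(4,0) = 42.8209; S(4,1) = 31.1431; S(4,2) = 22.6500; S(4,3) = 16.4731; S(4,4) = 11.9806
Terminal payoffs V(N, i) = max(S_T - K, 0):
  V(4,0) = 22.830938; V(4,1) = 11.153125; V(4,2) = 2.660000; V(4,3) = 0.000000; V(4,4) = 0.000000
Backward induction: V(k, i) = exp(-r*dt) * [p * V(k+1, i) + (1-p) * V(k+1, i+1)].
  V(3,0) = exp(-r*dt) * [p*22.830938 + (1-p)*11.153125] = 16.713032
  V(3,1) = exp(-r*dt) * [p*11.153125 + (1-p)*2.660000] = 6.772715
  V(3,2) = exp(-r*dt) * [p*2.660000 + (1-p)*0.000000] = 1.298634
  V(3,3) = exp(-r*dt) * [p*0.000000 + (1-p)*0.000000] = 0.000000
  V(2,0) = exp(-r*dt) * [p*16.713032 + (1-p)*6.772715] = 11.539858
  V(2,1) = exp(-r*dt) * [p*6.772715 + (1-p)*1.298634] = 3.954674
  V(2,2) = exp(-r*dt) * [p*1.298634 + (1-p)*0.000000] = 0.634004
  V(1,0) = exp(-r*dt) * [p*11.539858 + (1-p)*3.954674] = 7.607723
  V(1,1) = exp(-r*dt) * [p*3.954674 + (1-p)*0.634004] = 2.247151
  V(0,0) = exp(-r*dt) * [p*7.607723 + (1-p)*2.247151] = 4.835758


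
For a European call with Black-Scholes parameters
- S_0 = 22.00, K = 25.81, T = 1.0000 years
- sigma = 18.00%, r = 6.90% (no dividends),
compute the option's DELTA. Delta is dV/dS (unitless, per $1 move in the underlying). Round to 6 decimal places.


d1 = -0.4139975576; d2 = -0.5939975576
phi(d1) = 0.3661780743; exp(-qT) = 1.0000000000; exp(-rT) = 0.9333266801
N(d1) = 0.3394379478
Delta = exp(-qT) * N(d1) = 1.0000000000 * 0.3394379478 = 0.339438

Answer: Delta = 0.339438


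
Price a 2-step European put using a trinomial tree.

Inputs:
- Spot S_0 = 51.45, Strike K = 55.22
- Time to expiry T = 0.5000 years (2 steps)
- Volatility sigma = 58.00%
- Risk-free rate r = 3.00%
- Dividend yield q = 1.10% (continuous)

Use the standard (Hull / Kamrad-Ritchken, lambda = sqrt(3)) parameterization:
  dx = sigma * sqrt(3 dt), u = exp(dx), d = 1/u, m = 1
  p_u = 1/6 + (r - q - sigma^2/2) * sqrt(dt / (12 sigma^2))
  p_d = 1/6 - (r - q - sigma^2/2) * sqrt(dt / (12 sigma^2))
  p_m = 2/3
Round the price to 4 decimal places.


Answer: Price = V(0,0) = 9.7824

Derivation:
dt = T/N = 0.250000; dx = sigma*sqrt(3*dt) = 0.502295
u = exp(dx) = 1.652509; d = 1/u = 0.605140
p_u = 0.129537, p_m = 0.666667, p_d = 0.203796
Discount per step: exp(-r*dt) = 0.992528
Stock lattice S(k, j) with j the centered position index:
  k=0: S(0,+0) = 51.4500
  k=1: S(1,-1) = 31.1345; S(1,+0) = 51.4500; S(1,+1) = 85.0216
  k=2: S(2,-2) = 18.8407; S(2,-1) = 31.1345; S(2,+0) = 51.4500; S(2,+1) = 85.0216; S(2,+2) = 140.4989
Terminal payoffs V(N, j) = max(K - S_T, 0):
  V(2,-2) = 36.379270; V(2,-1) = 24.085525; V(2,+0) = 3.770000; V(2,+1) = 0.000000; V(2,+2) = 0.000000
Backward induction: V(k, j) = exp(-r*dt) * [p_u * V(k+1, j+1) + p_m * V(k+1, j) + p_d * V(k+1, j-1)]
  V(1,-1) = exp(-r*dt) * [p_u*3.770000 + p_m*24.085525 + p_d*36.379270] = 23.780308
  V(1,+0) = exp(-r*dt) * [p_u*0.000000 + p_m*3.770000 + p_d*24.085525] = 7.366417
  V(1,+1) = exp(-r*dt) * [p_u*0.000000 + p_m*0.000000 + p_d*3.770000] = 0.762571
  V(0,+0) = exp(-r*dt) * [p_u*0.762571 + p_m*7.366417 + p_d*23.780308] = 9.782420


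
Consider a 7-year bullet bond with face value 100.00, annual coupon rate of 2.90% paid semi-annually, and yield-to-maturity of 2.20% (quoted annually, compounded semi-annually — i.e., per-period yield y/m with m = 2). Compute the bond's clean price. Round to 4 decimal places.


Coupon per period c = face * coupon_rate / m = 1.450000
Periods per year m = 2; per-period yield y/m = 0.011000
Number of cashflows N = 14
Cashflows (t years, CF_t, discount factor 1/(1+y/m)^(m*t), PV):
  t = 0.5000: CF_t = 1.450000, DF = 0.989120, PV = 1.434224
  t = 1.0000: CF_t = 1.450000, DF = 0.978358, PV = 1.418619
  t = 1.5000: CF_t = 1.450000, DF = 0.967713, PV = 1.403184
  t = 2.0000: CF_t = 1.450000, DF = 0.957184, PV = 1.387917
  t = 2.5000: CF_t = 1.450000, DF = 0.946769, PV = 1.372816
  t = 3.0000: CF_t = 1.450000, DF = 0.936468, PV = 1.357879
  t = 3.5000: CF_t = 1.450000, DF = 0.926279, PV = 1.343105
  t = 4.0000: CF_t = 1.450000, DF = 0.916201, PV = 1.328491
  t = 4.5000: CF_t = 1.450000, DF = 0.906232, PV = 1.314037
  t = 5.0000: CF_t = 1.450000, DF = 0.896372, PV = 1.299740
  t = 5.5000: CF_t = 1.450000, DF = 0.886620, PV = 1.285598
  t = 6.0000: CF_t = 1.450000, DF = 0.876973, PV = 1.271611
  t = 6.5000: CF_t = 1.450000, DF = 0.867431, PV = 1.257775
  t = 7.0000: CF_t = 101.450000, DF = 0.857993, PV = 87.043405
Price P = sum_t PV_t = 104.518400

Answer: Price = 104.5184


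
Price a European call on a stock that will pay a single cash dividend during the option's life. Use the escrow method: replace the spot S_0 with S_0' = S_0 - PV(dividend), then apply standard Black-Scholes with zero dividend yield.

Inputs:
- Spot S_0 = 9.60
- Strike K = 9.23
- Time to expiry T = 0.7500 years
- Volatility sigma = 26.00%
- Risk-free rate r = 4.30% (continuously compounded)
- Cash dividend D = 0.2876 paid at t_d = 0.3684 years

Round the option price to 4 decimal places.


PV(D) = D * exp(-r * t_d) = 0.2876 * 0.98428361 = 0.28307997
S_0' = S_0 - PV(D) = 9.6000 - 0.28307997 = 9.31692003
d1 = (ln(S_0'/K) + (r + sigma^2/2)*T) / (sigma*sqrt(T)) = 0.29743779
d2 = d1 - sigma*sqrt(T) = 0.07227118
exp(-rT) = 0.96826449
N(d1) = 0.61693385; N(d2) = 0.52880695
C = S_0' * N(d1) - K * exp(-rT) * N(d2) = 9.31692003 * 0.61693385 - 9.2300 * 0.96826449 * 0.52880695 = 1.0219

Answer: Price = 1.0219


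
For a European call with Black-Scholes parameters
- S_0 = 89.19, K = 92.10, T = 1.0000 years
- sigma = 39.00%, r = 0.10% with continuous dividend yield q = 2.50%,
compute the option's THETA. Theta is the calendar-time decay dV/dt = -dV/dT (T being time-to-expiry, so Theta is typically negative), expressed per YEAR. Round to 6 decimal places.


d1 = 0.0511384165; d2 = -0.3388615835
phi(d1) = 0.3984209768; exp(-qT) = 0.9753099120; exp(-rT) = 0.9990004998
Theta = -S*exp(-qT)*phi(d1)*sigma/(2*sqrt(T)) - r*K*exp(-rT)*N(d2) + q*S*exp(-qT)*N(d1)
N(d1) = 0.5203923879; N(d2) = 0.3673570029; sqrt(T) = 1.0000000000
Term 1 = -89.1900 * 0.9753099120 * 0.3984209768 * 0.3900 / (2 * 1.0000000000) = -6.7582711019
Term 2 = -0.0010 * 92.1000 * 0.9990004998 * 0.3673570029 = -0.0337997633
Term 3 = 0.0250 * 89.1900 * 0.9753099120 * 0.5203923879 = 1.1316959086
Theta = -6.7582711019 + (-0.0337997633) + (1.1316959086) = -5.660375

Answer: Theta = -5.660375


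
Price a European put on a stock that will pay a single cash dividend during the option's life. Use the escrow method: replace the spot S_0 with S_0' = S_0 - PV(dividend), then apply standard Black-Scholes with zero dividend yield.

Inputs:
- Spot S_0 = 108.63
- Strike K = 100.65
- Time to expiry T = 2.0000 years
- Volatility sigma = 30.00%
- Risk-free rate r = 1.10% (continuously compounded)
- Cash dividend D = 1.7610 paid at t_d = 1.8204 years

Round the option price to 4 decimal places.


PV(D) = D * exp(-r * t_d) = 1.7610 * 0.98017476 = 1.72608775
S_0' = S_0 - PV(D) = 108.6300 - 1.72608775 = 106.90391225
d1 = (ln(S_0'/K) + (r + sigma^2/2)*T) / (sigma*sqrt(T)) = 0.40607083
d2 = d1 - sigma*sqrt(T) = -0.01819324
exp(-rT) = 0.97824024
N(-d1) = 0.34234528; N(-d2) = 0.50725765
P = K * exp(-rT) * N(-d2) - S_0' * N(-d1) = 100.6500 * 0.97824024 * 0.50725765 - 106.90391225 * 0.34234528 = 13.3465

Answer: Price = 13.3465


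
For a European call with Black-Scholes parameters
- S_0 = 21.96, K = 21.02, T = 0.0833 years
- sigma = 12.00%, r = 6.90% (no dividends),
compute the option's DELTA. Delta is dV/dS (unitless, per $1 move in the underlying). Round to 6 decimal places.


Answer: Delta = 0.925971

Derivation:
d1 = 1.4464279316; d2 = 1.4117938444
phi(d1) = 0.1401537263; exp(-qT) = 1.0000000000; exp(-rT) = 0.9942687864
N(d1) = 0.9259713939
Delta = exp(-qT) * N(d1) = 1.0000000000 * 0.9259713939 = 0.925971


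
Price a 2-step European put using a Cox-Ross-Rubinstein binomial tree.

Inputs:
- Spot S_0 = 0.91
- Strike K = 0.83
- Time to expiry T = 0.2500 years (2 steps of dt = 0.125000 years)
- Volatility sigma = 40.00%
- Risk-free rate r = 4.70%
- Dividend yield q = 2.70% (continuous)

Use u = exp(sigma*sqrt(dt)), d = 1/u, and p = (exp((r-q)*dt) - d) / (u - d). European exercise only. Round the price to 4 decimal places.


dt = T/N = 0.125000
u = exp(sigma*sqrt(dt)) = 1.151910; d = 1/u = 0.868123
p = (exp((r-q)*dt) - d) / (u - d) = 0.473524
Discount per step: exp(-r*dt) = 0.994142
Stock lattice S(k, i) with i counting down-moves:
  k=0: S(0,0) = 0.9100
  k=1: S(1,0) = 1.0482; S(1,1) = 0.7900
  k=2: S(2,0) = 1.2075; S(2,1) = 0.9100; S(2,2) = 0.6858
Terminal payoffs V(N, i) = max(K - S_T, 0):
  V(2,0) = 0.000000; V(2,1) = 0.000000; V(2,2) = 0.144189
Backward induction: V(k, i) = exp(-r*dt) * [p * V(k+1, i) + (1-p) * V(k+1, i+1)].
  V(1,0) = exp(-r*dt) * [p*0.000000 + (1-p)*0.000000] = 0.000000
  V(1,1) = exp(-r*dt) * [p*0.000000 + (1-p)*0.144189] = 0.075467
  V(0,0) = exp(-r*dt) * [p*0.000000 + (1-p)*0.075467] = 0.039499

Answer: Price = V(0,0) = 0.0395


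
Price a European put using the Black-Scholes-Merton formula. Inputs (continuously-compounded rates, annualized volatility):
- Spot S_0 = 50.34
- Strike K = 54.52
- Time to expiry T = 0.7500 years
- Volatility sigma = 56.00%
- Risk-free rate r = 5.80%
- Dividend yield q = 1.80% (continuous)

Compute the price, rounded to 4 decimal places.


Answer: Price = 11.0759

Derivation:
d1 = (ln(S/K) + (r - q + 0.5*sigma^2) * T) / (sigma * sqrt(T)) = 0.13986802
d2 = d1 - sigma * sqrt(T) = -0.34510621
exp(-rT) = 0.95743255; exp(-qT) = 0.98659072
P = K * exp(-rT) * N(-d2) - S_0 * exp(-qT) * N(-d1)
N(-d1) = 0.44438214; N(-d2) = 0.63499274
P = 54.5200 * 0.95743255 * 0.63499274 - 50.3400 * 0.98659072 * 0.44438214 = 11.0759


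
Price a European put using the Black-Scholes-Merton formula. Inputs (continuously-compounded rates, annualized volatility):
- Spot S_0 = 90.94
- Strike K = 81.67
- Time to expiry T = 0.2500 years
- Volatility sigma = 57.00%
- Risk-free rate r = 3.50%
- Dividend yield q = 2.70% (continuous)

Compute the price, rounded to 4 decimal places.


Answer: Price = 5.7219

Derivation:
d1 = (ln(S/K) + (r - q + 0.5*sigma^2) * T) / (sigma * sqrt(T)) = 0.52675688
d2 = d1 - sigma * sqrt(T) = 0.24175688
exp(-rT) = 0.99128817; exp(-qT) = 0.99327273
P = K * exp(-rT) * N(-d2) - S_0 * exp(-qT) * N(-d1)
N(-d1) = 0.29918121; N(-d2) = 0.40448428
P = 81.6700 * 0.99128817 * 0.40448428 - 90.9400 * 0.99327273 * 0.29918121 = 5.7219


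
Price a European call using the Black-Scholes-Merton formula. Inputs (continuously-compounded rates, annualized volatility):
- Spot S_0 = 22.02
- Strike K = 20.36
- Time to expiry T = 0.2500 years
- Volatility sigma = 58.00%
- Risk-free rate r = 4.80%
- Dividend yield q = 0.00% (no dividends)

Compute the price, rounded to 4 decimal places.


d1 = (ln(S/K) + (r - q + 0.5*sigma^2) * T) / (sigma * sqrt(T)) = 0.45665152
d2 = d1 - sigma * sqrt(T) = 0.16665152
exp(-rT) = 0.98807171; exp(-qT) = 1.00000000
C = S_0 * exp(-qT) * N(d1) - K * exp(-rT) * N(d2)
N(d1) = 0.67603923; N(d2) = 0.56617787
C = 22.0200 * 1.00000000 * 0.67603923 - 20.3600 * 0.98807171 * 0.56617787 = 3.4965

Answer: Price = 3.4965


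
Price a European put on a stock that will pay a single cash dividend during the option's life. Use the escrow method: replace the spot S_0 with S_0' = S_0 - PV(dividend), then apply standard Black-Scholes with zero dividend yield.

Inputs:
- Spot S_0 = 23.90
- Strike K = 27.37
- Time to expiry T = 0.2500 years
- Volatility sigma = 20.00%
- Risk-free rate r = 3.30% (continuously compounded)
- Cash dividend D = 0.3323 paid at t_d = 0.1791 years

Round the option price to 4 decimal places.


PV(D) = D * exp(-r * t_d) = 0.3323 * 0.99410713 = 0.33034180
S_0' = S_0 - PV(D) = 23.9000 - 0.33034180 = 23.56965820
d1 = (ln(S_0'/K) + (r + sigma^2/2)*T) / (sigma*sqrt(T)) = -1.36237308
d2 = d1 - sigma*sqrt(T) = -1.46237308
exp(-rT) = 0.99178394
N(-d1) = 0.91345991; N(-d2) = 0.92818050
P = K * exp(-rT) * N(-d2) - S_0' * N(-d1) = 27.3700 * 0.99178394 * 0.92818050 - 23.56965820 * 0.91345991 = 3.6656

Answer: Price = 3.6656


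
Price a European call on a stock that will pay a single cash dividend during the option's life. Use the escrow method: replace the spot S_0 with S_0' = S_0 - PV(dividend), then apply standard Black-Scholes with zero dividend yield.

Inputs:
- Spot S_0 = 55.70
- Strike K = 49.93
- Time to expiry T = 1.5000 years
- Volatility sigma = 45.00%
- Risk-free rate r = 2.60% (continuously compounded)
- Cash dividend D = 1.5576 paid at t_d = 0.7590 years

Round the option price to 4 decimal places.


Answer: Price = 14.4277

Derivation:
PV(D) = D * exp(-r * t_d) = 1.5576 * 0.98045944 = 1.52716363
S_0' = S_0 - PV(D) = 55.7000 - 1.52716363 = 54.17283637
d1 = (ln(S_0'/K) + (r + sigma^2/2)*T) / (sigma*sqrt(T)) = 0.49431172
d2 = d1 - sigma*sqrt(T) = -0.05682347
exp(-rT) = 0.96175071
N(d1) = 0.68945698; N(d2) = 0.47734291
C = S_0' * N(d1) - K * exp(-rT) * N(d2) = 54.17283637 * 0.68945698 - 49.9300 * 0.96175071 * 0.47734291 = 14.4277


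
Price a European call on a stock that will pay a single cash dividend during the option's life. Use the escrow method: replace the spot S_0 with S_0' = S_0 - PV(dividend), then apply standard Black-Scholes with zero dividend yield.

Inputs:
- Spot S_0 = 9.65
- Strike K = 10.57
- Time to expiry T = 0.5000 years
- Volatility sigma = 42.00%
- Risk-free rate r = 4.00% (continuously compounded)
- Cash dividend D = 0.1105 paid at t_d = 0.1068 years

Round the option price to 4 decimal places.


PV(D) = D * exp(-r * t_d) = 0.1105 * 0.99573711 = 0.11002895
S_0' = S_0 - PV(D) = 9.6500 - 0.11002895 = 9.53997105
d1 = (ln(S_0'/K) + (r + sigma^2/2)*T) / (sigma*sqrt(T)) = -0.12939835
d2 = d1 - sigma*sqrt(T) = -0.42638320
exp(-rT) = 0.98019867
N(d1) = 0.44852123; N(d2) = 0.33491432
C = S_0' * N(d1) - K * exp(-rT) * N(d2) = 9.53997105 * 0.44852123 - 10.5700 * 0.98019867 * 0.33491432 = 0.8089

Answer: Price = 0.8089


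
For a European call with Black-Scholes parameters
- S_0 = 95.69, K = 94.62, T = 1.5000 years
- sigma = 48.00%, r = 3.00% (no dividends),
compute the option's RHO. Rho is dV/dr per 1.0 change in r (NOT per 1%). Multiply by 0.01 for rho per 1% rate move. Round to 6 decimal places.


Answer: Rho = 57.180144

Derivation:
d1 = 0.3896133373; d2 = -0.1982642010
phi(d1) = 0.3697834150; exp(-qT) = 1.0000000000; exp(-rT) = 0.9559974818
N(d2) = 0.4214191796
Rho = K*T*exp(-rT)*N(d2) = 94.6200 * 1.5000 * 0.9559974818 * 0.4214191796 = 57.180144
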